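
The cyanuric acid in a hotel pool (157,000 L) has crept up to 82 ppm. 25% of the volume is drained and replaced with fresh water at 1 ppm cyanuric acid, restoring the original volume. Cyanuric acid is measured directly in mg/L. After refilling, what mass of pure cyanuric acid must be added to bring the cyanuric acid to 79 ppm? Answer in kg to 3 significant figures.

2.71 kg

After draining 25% and refilling: 82 × 0.75 + 1 × 0.25 = 61.75 ppm.
Deficit to target: 79 − 61.75 = 17.25 mg/L.
Mass: 17.25 mg/L × 157,000 L = 2708 g cyanuric acid.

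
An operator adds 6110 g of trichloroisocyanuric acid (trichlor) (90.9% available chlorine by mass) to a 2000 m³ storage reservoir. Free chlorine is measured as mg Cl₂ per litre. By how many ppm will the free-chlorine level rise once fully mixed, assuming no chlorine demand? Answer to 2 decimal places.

2.78 ppm

Volume: 2000 m³ = 2,000,000 L.
Available chlorine delivered: 6110 g × 0.909 = 5554 g as Cl₂.
Concentration rise: 5554 g / 2,000,000 L = 2.777 mg/L = 2.78 ppm.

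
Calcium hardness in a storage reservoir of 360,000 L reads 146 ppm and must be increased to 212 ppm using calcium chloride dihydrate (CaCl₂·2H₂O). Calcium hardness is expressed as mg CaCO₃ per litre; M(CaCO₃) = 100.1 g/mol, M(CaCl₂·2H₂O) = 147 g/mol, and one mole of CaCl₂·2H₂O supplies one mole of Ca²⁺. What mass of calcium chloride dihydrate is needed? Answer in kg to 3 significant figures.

34.9 kg

Hardness to add: (212 − 146) = 66 mg/L as CaCO₃ × 360,000 L = 23,760 g as CaCO₃.
Moles of Ca²⁺ (1 mol Ca²⁺ ≡ 1 mol CaCO₃): 23,760 / 100.1 g/mol = 237.4 mol.
Mass of CaCl₂·2H₂O: 237.4 × 147 = 34,890 g.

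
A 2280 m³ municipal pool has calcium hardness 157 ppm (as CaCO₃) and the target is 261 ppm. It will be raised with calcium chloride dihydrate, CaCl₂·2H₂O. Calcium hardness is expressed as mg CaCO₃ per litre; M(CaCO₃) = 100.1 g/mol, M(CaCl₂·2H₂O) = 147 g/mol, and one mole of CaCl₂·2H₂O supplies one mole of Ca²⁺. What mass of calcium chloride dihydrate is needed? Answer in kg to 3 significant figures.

348 kg

Volume: 2280 m³ = 2,280,000 L.
Hardness to add: (261 − 157) = 104 mg/L as CaCO₃ × 2,280,000 L = 237,100 g as CaCO₃.
Moles of Ca²⁺ (1 mol Ca²⁺ ≡ 1 mol CaCO₃): 237,100 / 100.1 g/mol = 2369 mol.
Mass of CaCl₂·2H₂O: 2369 × 147 = 348,200 g.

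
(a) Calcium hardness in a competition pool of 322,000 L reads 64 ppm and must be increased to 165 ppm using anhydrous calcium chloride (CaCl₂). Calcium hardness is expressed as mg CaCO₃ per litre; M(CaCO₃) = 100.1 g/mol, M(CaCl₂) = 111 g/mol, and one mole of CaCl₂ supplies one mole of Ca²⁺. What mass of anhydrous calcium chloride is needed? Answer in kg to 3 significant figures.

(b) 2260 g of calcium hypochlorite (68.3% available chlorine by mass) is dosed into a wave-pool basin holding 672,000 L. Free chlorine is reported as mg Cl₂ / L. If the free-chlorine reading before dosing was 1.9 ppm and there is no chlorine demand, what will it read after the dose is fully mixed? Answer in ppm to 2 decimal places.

(a) 36.1 kg; (b) 4.20 ppm

(a) Hardness to add: (165 − 64) = 101 mg/L as CaCO₃ × 322,000 L = 32,520 g as CaCO₃.
(a) Moles of Ca²⁺ (1 mol Ca²⁺ ≡ 1 mol CaCO₃): 32,520 / 100.1 g/mol = 324.9 mol.
(a) Mass of CaCl₂: 324.9 × 111 = 36,060 g.

(b) Available chlorine delivered: 2260 g × 0.683 = 1544 g as Cl₂.
(b) Concentration rise: 1544 g / 672,000 L = 2.297 mg/L = 2.30 ppm.
(b) Final FC: 1.9 + 2.30 = 4.20 ppm.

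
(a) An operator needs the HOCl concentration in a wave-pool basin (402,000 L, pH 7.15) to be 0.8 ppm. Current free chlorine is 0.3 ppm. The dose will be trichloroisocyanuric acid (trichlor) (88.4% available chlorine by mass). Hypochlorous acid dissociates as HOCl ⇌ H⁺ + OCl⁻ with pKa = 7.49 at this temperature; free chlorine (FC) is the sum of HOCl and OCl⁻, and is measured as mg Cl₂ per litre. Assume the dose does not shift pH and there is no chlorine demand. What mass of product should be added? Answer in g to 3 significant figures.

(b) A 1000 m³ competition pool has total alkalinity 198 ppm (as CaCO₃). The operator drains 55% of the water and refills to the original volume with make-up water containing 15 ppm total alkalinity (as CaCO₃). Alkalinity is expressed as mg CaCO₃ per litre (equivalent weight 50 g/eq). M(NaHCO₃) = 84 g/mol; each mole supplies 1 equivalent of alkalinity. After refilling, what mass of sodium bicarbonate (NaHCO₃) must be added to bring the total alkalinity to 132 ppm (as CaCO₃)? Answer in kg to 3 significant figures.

(a) [OCl⁻]/[HOCl] = 10^(pH − pKa) = 10^(7.15 − 7.49) = 0.4571; fraction as HOCl = 1/(1 + 0.4571) = 0.6863.
(a) Free chlorine required for 0.8 ppm HOCl: 0.8 / 0.6863 = 1.166 ppm.
(a) FC to add: 1.166 − 0.3 = 0.8657 mg/L as Cl₂.
(a) Cl₂ equivalent: 0.8657 mg/L × 402,000 L = 348 g.
(a) Product at 88.4% available Cl: 348 / 0.884 = 393.7 g.

(b) Volume: 1000 m³ = 1,000,000 L.
(b) After draining 55% and refilling: 198 × 0.45 + 15 × 0.55 = 97.35 ppm.
(b) Deficit to target: 132 − 97.35 = 34.65 mg/L.
(b) As CaCO₃: 34.65 mg/L × 1,000,000 L = 34,650 g; ÷ 50 g/eq ÷ 1 = 693 mol NaHCO₃.
(b) Mass: 693 × 84 = 58,210 g.

(a) 394 g; (b) 58.2 kg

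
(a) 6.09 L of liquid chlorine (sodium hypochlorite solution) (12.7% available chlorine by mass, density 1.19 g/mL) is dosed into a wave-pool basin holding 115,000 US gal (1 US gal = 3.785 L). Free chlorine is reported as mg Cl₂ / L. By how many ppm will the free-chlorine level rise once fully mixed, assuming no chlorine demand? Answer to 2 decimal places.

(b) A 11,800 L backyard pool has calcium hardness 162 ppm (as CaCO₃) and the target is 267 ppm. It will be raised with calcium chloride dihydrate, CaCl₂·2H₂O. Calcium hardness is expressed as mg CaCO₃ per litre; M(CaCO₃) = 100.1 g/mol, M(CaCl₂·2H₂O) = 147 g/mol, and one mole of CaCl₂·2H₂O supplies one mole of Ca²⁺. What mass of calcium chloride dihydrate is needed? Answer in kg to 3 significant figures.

(a) 2.11 ppm; (b) 1.82 kg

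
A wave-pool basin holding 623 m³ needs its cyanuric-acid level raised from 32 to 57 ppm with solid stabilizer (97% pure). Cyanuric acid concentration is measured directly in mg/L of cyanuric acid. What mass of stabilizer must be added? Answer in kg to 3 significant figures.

16.1 kg

Volume: 623 m³ = 623,000 L.
CYA to add: (57 − 32) = 25 mg/L × 623,000 L = 15,580 g cyanuric acid.
At 97% purity: 15,580 / 0.97 = 16,060 g product.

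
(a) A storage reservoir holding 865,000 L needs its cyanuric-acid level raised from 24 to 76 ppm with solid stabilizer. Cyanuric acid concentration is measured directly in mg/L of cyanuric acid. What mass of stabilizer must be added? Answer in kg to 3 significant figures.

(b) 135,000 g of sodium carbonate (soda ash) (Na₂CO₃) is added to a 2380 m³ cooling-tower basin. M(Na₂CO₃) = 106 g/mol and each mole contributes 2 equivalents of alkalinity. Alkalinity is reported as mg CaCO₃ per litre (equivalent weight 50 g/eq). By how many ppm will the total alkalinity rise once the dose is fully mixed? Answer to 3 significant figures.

(a) CYA to add: (76 − 24) = 52 mg/L × 865,000 L = 44,980 g cyanuric acid.

(b) Volume: 2380 m³ = 2,380,000 L.
(b) Moles of Na₂CO₃: 135,000 g ÷ 106 g/mol = 1274 mol → 2547 eq of alkalinity.
(b) As CaCO₃: 2547 eq × 50 g/eq = 127,400 g.
(b) Rise: 127,400 g / 2,380,000 L × 1000 = 53.51 mg/L.

(a) 45.0 kg; (b) 53.5 ppm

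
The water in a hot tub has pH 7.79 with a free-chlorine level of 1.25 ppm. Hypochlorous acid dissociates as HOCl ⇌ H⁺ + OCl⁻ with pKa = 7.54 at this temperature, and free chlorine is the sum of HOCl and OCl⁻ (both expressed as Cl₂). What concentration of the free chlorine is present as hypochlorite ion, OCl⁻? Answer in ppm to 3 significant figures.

0.800 ppm

[OCl⁻]/[HOCl] = 10^(pH − pKa) = 10^(7.79 − 7.54) = 10^0.25 = 1.778.
Fraction as HOCl = 1 / (1 + 1.778) = 0.3599.
OCl⁻ = (1 − 0.3599) × 1.25 ppm = 0.8001 ppm.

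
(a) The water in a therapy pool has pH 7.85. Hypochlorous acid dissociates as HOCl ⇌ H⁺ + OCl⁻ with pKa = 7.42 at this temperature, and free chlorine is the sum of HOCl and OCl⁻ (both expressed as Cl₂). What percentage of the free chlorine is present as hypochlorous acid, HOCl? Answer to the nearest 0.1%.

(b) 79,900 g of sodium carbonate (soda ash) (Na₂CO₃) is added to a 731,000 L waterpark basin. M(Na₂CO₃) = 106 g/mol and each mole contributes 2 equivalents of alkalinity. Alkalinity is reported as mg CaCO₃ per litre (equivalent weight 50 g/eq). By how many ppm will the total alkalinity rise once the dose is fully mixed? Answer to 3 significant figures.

(a) [OCl⁻]/[HOCl] = 10^(pH − pKa) = 10^(7.85 − 7.42) = 10^0.43 = 2.692.
(a) Fraction as HOCl = 1 / (1 + 2.692) = 0.2709.

(b) Moles of Na₂CO₃: 79,900 g ÷ 106 g/mol = 753.8 mol → 1508 eq of alkalinity.
(b) As CaCO₃: 1508 eq × 50 g/eq = 75,380 g.
(b) Rise: 75,380 g / 731,000 L × 1000 = 103.1 mg/L.

(a) 27.1%; (b) 103 ppm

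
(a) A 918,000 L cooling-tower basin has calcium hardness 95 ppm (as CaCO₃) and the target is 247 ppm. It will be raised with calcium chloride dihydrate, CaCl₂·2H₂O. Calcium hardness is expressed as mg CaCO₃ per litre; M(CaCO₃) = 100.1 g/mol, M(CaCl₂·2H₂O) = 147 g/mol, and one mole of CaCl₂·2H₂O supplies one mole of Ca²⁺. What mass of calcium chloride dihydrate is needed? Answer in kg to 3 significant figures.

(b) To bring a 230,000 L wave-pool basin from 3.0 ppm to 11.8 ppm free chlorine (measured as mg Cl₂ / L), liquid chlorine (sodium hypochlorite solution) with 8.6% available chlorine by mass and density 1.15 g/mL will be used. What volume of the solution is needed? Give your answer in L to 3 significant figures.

(a) Hardness to add: (247 − 95) = 152 mg/L as CaCO₃ × 918,000 L = 139,500 g as CaCO₃.
(a) Moles of Ca²⁺ (1 mol Ca²⁺ ≡ 1 mol CaCO₃): 139,500 / 100.1 g/mol = 1394 mol.
(a) Mass of CaCl₂·2H₂O: 1394 × 147 = 204,900 g.

(b) Chlorine deficit: 11.8 − 3.0 = 8.8 ppm = 8.8 mg/L as Cl₂.
(b) Cl₂ equivalent needed: 8.8 mg/L × 230,000 L = 2,024,000 mg = 2024 g.
(b) Product at 8.6% available chlorine: 2024 / 0.086 = 23,530 g.
(b) Volume at density 1.15 g/mL: 23,530 g ÷ 1.15 g/mL = 20,470 mL.

(a) 205 kg; (b) 20.5 L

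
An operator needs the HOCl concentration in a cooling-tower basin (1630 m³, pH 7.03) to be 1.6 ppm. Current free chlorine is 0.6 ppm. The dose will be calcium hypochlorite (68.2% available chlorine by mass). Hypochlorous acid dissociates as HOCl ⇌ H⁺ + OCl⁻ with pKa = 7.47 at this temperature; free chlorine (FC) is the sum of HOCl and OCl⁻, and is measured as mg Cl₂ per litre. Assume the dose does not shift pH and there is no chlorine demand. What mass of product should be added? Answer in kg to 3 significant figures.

Volume: 1630 m³ = 1,630,000 L.
[OCl⁻]/[HOCl] = 10^(pH − pKa) = 10^(7.03 − 7.47) = 0.3631; fraction as HOCl = 1/(1 + 0.3631) = 0.7336.
Free chlorine required for 1.6 ppm HOCl: 1.6 / 0.7336 = 2.181 ppm.
FC to add: 2.181 − 0.6 = 1.581 mg/L as Cl₂.
Cl₂ equivalent: 1.581 mg/L × 1,630,000 L = 2577 g.
Product at 68.2% available Cl: 2577 / 0.682 = 3778 g.

3.78 kg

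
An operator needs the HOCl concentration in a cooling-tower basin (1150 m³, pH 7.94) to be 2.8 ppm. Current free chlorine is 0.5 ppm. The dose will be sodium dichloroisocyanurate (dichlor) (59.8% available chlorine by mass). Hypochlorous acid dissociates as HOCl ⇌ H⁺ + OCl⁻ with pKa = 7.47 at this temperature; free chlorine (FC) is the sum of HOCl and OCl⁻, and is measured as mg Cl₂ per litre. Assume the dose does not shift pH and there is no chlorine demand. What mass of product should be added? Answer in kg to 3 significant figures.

Volume: 1150 m³ = 1,150,000 L.
[OCl⁻]/[HOCl] = 10^(pH − pKa) = 10^(7.94 − 7.47) = 2.951; fraction as HOCl = 1/(1 + 2.951) = 0.2531.
Free chlorine required for 2.8 ppm HOCl: 2.8 / 0.2531 = 11.06 ppm.
FC to add: 11.06 − 0.5 = 10.56 mg/L as Cl₂.
Cl₂ equivalent: 10.56 mg/L × 1,150,000 L = 12,150 g.
Product at 59.8% available Cl: 12,150 / 0.598 = 20,310 g.

20.3 kg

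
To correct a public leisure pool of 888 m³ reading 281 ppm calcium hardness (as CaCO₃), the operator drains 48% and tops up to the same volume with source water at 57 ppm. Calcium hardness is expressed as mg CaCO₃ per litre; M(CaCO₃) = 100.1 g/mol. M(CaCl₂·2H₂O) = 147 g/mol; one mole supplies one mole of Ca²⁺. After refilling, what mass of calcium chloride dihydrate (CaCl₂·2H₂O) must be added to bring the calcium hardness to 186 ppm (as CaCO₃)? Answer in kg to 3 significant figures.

Volume: 888 m³ = 888,000 L.
After draining 48% and refilling: 281 × 0.52 + 57 × 0.48 = 173.48 ppm.
Deficit to target: 186 − 173.48 = 12.52 mg/L.
As CaCO₃: 12.52 mg/L × 888,000 L = 11,120 g; ÷ 100.1 = 111.1 mol Ca²⁺.
Mass: 111.1 × 147 = 16,330 g.

16.3 kg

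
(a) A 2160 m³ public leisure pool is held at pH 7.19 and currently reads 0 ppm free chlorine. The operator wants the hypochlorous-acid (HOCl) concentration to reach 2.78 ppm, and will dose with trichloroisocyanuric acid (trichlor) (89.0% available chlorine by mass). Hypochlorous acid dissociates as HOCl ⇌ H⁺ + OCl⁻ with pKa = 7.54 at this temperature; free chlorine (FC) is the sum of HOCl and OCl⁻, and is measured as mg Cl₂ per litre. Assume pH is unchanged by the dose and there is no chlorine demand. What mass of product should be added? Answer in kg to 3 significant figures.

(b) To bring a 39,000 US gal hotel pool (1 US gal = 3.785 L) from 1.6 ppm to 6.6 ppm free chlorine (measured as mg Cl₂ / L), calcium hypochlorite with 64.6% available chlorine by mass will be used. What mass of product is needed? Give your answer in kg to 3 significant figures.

(a) 9.76 kg; (b) 1.14 kg

(a) Volume: 2160 m³ = 2,160,000 L.
(a) [OCl⁻]/[HOCl] = 10^(pH − pKa) = 10^(7.19 − 7.54) = 0.4467; fraction as HOCl = 1/(1 + 0.4467) = 0.6912.
(a) Free chlorine required for 2.78 ppm HOCl: 2.78 / 0.6912 = 4.022 ppm.
(a) FC to add: 4.022 − 0 = 4.022 mg/L as Cl₂.
(a) Cl₂ equivalent: 4.022 mg/L × 2,160,000 L = 8687 g.
(a) Product at 89.0% available Cl: 8687 / 0.89 = 9761 g.

(b) Volume: 39,000 US gal × 3.785 L/gal = 147,615 L.
(b) Chlorine deficit: 6.6 − 1.6 = 5 ppm = 5 mg/L as Cl₂.
(b) Cl₂ equivalent needed: 5 mg/L × 147,615 L = 738,100 mg = 738.1 g.
(b) Product at 64.6% available chlorine: 738.1 / 0.646 = 1143 g.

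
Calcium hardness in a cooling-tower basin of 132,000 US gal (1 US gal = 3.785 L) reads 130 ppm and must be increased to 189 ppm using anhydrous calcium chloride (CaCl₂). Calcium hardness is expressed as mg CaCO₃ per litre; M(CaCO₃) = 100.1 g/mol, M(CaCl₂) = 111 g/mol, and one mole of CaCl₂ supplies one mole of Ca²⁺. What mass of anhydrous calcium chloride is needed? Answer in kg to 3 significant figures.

32.7 kg

Volume: 132,000 US gal × 3.785 L/gal = 499,620 L.
Hardness to add: (189 − 130) = 59 mg/L as CaCO₃ × 499,620 L = 29,480 g as CaCO₃.
Moles of Ca²⁺ (1 mol Ca²⁺ ≡ 1 mol CaCO₃): 29,480 / 100.1 g/mol = 294.5 mol.
Mass of CaCl₂: 294.5 × 111 = 32,690 g.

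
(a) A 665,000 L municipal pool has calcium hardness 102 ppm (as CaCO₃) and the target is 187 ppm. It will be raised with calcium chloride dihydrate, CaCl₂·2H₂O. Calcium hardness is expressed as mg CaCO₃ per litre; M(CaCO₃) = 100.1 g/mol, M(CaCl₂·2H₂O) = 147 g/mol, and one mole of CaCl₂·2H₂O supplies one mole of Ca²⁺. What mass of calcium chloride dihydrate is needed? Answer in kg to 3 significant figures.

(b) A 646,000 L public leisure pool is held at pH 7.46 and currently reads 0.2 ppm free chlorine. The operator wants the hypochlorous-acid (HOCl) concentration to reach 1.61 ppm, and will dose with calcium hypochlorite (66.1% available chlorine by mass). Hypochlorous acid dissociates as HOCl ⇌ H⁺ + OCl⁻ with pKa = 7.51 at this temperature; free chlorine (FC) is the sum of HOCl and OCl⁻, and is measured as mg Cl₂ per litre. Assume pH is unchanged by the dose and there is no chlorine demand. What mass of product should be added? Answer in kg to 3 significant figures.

(a) 83.0 kg; (b) 2.78 kg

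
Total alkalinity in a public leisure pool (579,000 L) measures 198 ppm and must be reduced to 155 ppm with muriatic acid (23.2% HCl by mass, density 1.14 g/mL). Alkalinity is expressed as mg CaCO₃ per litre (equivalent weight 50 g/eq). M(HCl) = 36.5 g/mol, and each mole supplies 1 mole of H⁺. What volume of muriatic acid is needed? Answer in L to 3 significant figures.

68.7 L

Alkalinity to neutralize: (198 − 155) = 43 mg/L as CaCO₃ × 579,000 L = 24,900 g as CaCO₃.
Equivalents of H⁺ required: 24,900 ÷ 50 g/eq = 497.9 eq = 497.9 mol HCl.
Mass of HCl: 497.9 × 36.5 = 18,170 g.
Mass of 23.2% solution: 18,170 / 0.232 = 78,340 g.
Volume: 78,340 g ÷ 1.14 g/mL = 68,720 mL.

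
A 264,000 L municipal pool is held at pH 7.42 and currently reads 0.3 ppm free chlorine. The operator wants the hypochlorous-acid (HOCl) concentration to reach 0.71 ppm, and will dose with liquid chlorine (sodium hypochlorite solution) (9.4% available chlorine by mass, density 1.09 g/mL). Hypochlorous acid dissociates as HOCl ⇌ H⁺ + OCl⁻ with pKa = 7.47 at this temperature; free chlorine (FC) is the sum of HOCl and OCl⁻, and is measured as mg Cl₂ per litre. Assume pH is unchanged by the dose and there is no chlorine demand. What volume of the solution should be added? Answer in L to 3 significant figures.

2.69 L

[OCl⁻]/[HOCl] = 10^(pH − pKa) = 10^(7.42 − 7.47) = 0.8913; fraction as HOCl = 1/(1 + 0.8913) = 0.5288.
Free chlorine required for 0.71 ppm HOCl: 0.71 / 0.5288 = 1.343 ppm.
FC to add: 1.343 − 0.3 = 1.043 mg/L as Cl₂.
Cl₂ equivalent: 1.043 mg/L × 264,000 L = 275.3 g.
Product at 9.4% available Cl: 275.3 / 0.094 = 2929 g.
Volume: 2929 g ÷ 1.09 g/mL = 2687 mL.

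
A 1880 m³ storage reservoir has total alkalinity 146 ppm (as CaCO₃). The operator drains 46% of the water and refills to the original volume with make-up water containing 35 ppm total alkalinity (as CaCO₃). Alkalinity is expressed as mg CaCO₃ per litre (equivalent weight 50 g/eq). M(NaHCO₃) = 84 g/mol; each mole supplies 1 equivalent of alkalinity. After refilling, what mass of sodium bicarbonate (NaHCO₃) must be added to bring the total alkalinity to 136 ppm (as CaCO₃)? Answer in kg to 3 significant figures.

Volume: 1880 m³ = 1,880,000 L.
After draining 46% and refilling: 146 × 0.54 + 35 × 0.46 = 94.94 ppm.
Deficit to target: 136 − 94.94 = 41.06 mg/L.
As CaCO₃: 41.06 mg/L × 1,880,000 L = 77,190 g; ÷ 50 g/eq ÷ 1 = 1544 mol NaHCO₃.
Mass: 1544 × 84 = 129,700 g.

130 kg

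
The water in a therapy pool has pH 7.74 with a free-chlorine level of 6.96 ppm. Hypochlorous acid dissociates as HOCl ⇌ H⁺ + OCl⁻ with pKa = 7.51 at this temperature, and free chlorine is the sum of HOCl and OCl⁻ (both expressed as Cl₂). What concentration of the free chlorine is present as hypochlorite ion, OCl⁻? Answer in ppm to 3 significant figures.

[OCl⁻]/[HOCl] = 10^(pH − pKa) = 10^(7.74 − 7.51) = 10^0.23 = 1.698.
Fraction as HOCl = 1 / (1 + 1.698) = 0.3706.
OCl⁻ = (1 − 0.3706) × 6.96 ppm = 4.381 ppm.

4.38 ppm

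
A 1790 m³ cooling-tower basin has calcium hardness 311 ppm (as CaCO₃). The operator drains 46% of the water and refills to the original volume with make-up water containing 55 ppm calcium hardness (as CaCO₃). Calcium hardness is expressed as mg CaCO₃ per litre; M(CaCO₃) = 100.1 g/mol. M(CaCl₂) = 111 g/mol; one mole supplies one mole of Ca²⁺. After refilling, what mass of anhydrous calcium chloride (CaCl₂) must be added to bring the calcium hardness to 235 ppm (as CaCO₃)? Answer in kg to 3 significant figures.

82.9 kg

Volume: 1790 m³ = 1,790,000 L.
After draining 46% and refilling: 311 × 0.54 + 55 × 0.46 = 193.24 ppm.
Deficit to target: 235 − 193.24 = 41.76 mg/L.
As CaCO₃: 41.76 mg/L × 1,790,000 L = 74,750 g; ÷ 100.1 = 746.8 mol Ca²⁺.
Mass: 746.8 × 111 = 82,890 g.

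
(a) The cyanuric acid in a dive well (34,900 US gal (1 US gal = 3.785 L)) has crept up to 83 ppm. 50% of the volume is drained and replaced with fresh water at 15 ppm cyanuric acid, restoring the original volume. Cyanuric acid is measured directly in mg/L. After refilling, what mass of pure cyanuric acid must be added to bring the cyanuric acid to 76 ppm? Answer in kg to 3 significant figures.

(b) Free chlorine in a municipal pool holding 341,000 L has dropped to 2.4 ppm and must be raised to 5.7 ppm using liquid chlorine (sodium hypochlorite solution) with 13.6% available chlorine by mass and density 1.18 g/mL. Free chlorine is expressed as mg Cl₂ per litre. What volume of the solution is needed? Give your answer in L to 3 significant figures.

(a) 3.57 kg; (b) 7.01 L

(a) Volume: 34,900 US gal × 3.785 L/gal = 132,096 L.
(a) After draining 50% and refilling: 83 × 0.50 + 15 × 0.50 = 49 ppm.
(a) Deficit to target: 76 − 49 = 27 mg/L.
(a) Mass: 27 mg/L × 132,096 L = 3567 g cyanuric acid.

(b) Chlorine deficit: 5.7 − 2.4 = 3.3 ppm = 3.3 mg/L as Cl₂.
(b) Cl₂ equivalent needed: 3.3 mg/L × 341,000 L = 1,125,000 mg = 1125 g.
(b) Product at 13.6% available chlorine: 1125 / 0.136 = 8274 g.
(b) Volume at density 1.18 g/mL: 8274 g ÷ 1.18 g/mL = 7012 mL.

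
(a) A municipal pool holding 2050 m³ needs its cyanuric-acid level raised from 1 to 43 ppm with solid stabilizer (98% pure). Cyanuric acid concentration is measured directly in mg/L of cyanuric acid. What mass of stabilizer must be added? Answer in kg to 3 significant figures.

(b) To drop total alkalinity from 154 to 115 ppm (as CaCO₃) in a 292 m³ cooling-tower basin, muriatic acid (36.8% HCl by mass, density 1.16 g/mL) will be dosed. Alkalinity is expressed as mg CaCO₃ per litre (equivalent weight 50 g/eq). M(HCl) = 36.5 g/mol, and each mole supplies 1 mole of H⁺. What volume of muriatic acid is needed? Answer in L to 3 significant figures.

(a) 87.9 kg; (b) 19.5 L

(a) Volume: 2050 m³ = 2,050,000 L.
(a) CYA to add: (43 − 1) = 42 mg/L × 2,050,000 L = 86,100 g cyanuric acid.
(a) At 98% purity: 86,100 / 0.98 = 87,860 g product.

(b) Volume: 292 m³ = 292,000 L.
(b) Alkalinity to neutralize: (154 − 115) = 39 mg/L as CaCO₃ × 292,000 L = 11,390 g as CaCO₃.
(b) Equivalents of H⁺ required: 11,390 ÷ 50 g/eq = 227.8 eq = 227.8 mol HCl.
(b) Mass of HCl: 227.8 × 36.5 = 8313 g.
(b) Mass of 36.8% solution: 8313 / 0.368 = 22,590 g.
(b) Volume: 22,590 g ÷ 1.16 g/mL = 19,470 mL.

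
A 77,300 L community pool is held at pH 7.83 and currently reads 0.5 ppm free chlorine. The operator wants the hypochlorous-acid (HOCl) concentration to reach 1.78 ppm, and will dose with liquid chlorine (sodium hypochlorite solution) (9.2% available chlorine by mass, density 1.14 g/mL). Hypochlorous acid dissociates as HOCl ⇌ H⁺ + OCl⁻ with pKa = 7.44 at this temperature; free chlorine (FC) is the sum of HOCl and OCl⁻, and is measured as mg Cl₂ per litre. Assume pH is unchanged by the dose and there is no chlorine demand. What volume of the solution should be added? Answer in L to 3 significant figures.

4.16 L

[OCl⁻]/[HOCl] = 10^(pH − pKa) = 10^(7.83 − 7.44) = 2.455; fraction as HOCl = 1/(1 + 2.455) = 0.2895.
Free chlorine required for 1.78 ppm HOCl: 1.78 / 0.2895 = 6.149 ppm.
FC to add: 6.149 − 0.5 = 5.649 mg/L as Cl₂.
Cl₂ equivalent: 5.649 mg/L × 77,300 L = 436.7 g.
Product at 9.2% available Cl: 436.7 / 0.092 = 4747 g.
Volume: 4747 g ÷ 1.14 g/mL = 4164 mL.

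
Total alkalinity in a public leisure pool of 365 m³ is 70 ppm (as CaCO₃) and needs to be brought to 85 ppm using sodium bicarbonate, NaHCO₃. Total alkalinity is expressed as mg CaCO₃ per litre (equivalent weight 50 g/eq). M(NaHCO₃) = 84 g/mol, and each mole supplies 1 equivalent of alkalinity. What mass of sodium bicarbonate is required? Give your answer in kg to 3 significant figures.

Volume: 365 m³ = 365,000 L.
Alkalinity to add: (85 − 70) = 15 mg/L as CaCO₃ × 365,000 L = 5475 g as CaCO₃.
Equivalents: 5475 g ÷ 50 g/eq = 109.5 eq.
NaHCO₃ supplies 1 eq per mole → 109.5 mol.
Mass: 109.5 mol × 84 g/mol = 9198 g.

9.20 kg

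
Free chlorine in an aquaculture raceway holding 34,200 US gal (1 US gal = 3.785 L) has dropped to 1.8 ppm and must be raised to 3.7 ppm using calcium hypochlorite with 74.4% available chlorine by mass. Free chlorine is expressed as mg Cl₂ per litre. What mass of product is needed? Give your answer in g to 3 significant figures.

Volume: 34,200 US gal × 3.785 L/gal = 129,447 L.
Chlorine deficit: 3.7 − 1.8 = 1.9 ppm = 1.9 mg/L as Cl₂.
Cl₂ equivalent needed: 1.9 mg/L × 129,447 L = 245,900 mg = 245.9 g.
Product at 74.4% available chlorine: 245.9 / 0.744 = 330.6 g.

331 g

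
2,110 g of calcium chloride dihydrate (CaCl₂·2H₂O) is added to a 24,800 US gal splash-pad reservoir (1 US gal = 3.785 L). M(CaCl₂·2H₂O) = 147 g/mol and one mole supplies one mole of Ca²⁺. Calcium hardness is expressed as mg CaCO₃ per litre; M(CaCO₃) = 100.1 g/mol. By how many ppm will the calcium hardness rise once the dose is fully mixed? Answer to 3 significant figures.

15.3 ppm

Volume: 24,800 US gal × 3.785 L/gal = 93,868 L.
Moles of Ca²⁺: 2,110 g ÷ 147 g/mol = 14.35 mol.
As CaCO₃: 14.35 mol × 100.1 g/mol = 1437 g.
Rise: 1437 g / 93,868 L × 1000 = 15.31 mg/L.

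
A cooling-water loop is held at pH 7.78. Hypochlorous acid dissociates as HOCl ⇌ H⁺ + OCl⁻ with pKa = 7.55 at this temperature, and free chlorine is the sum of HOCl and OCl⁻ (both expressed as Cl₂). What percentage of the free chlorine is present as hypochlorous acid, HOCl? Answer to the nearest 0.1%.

37.1%

[OCl⁻]/[HOCl] = 10^(pH − pKa) = 10^(7.78 − 7.55) = 10^0.23 = 1.698.
Fraction as HOCl = 1 / (1 + 1.698) = 0.3706.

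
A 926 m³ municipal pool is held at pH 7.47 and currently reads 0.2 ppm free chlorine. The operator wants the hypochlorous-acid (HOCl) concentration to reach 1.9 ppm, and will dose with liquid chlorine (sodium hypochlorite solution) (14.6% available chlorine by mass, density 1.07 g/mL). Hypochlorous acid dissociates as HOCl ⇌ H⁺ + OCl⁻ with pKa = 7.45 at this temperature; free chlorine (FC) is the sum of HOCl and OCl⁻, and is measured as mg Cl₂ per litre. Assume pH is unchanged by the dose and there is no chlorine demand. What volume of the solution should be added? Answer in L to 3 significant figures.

21.9 L

Volume: 926 m³ = 926,000 L.
[OCl⁻]/[HOCl] = 10^(pH − pKa) = 10^(7.47 − 7.45) = 1.047; fraction as HOCl = 1/(1 + 1.047) = 0.4885.
Free chlorine required for 1.9 ppm HOCl: 1.9 / 0.4885 = 3.89 ppm.
FC to add: 3.89 − 0.2 = 3.69 mg/L as Cl₂.
Cl₂ equivalent: 3.69 mg/L × 926,000 L = 3417 g.
Product at 14.6% available Cl: 3417 / 0.146 = 23,400 g.
Volume: 23,400 g ÷ 1.07 g/mL = 21,870 mL.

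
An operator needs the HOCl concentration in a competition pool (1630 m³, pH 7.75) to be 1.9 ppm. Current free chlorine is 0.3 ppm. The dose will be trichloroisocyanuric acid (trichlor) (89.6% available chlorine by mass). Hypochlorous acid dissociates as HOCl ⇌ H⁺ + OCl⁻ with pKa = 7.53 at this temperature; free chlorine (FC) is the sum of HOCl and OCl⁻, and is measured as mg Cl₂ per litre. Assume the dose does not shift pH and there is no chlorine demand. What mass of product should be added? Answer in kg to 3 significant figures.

8.65 kg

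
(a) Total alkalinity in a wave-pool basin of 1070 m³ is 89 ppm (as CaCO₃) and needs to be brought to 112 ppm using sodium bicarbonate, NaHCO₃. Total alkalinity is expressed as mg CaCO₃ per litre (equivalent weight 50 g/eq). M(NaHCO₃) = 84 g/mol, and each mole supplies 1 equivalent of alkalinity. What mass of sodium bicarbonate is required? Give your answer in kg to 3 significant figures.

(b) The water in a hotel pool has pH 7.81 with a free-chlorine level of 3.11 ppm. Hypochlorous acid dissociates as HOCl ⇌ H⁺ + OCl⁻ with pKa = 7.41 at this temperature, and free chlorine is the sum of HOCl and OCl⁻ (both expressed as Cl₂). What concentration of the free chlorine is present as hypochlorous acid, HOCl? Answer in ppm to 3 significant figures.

(a) 41.3 kg; (b) 0.886 ppm

(a) Volume: 1070 m³ = 1,070,000 L.
(a) Alkalinity to add: (112 − 89) = 23 mg/L as CaCO₃ × 1,070,000 L = 24,610 g as CaCO₃.
(a) Equivalents: 24,610 g ÷ 50 g/eq = 492.2 eq.
(a) NaHCO₃ supplies 1 eq per mole → 492.2 mol.
(a) Mass: 492.2 mol × 84 g/mol = 41,340 g.

(b) [OCl⁻]/[HOCl] = 10^(pH − pKa) = 10^(7.81 − 7.41) = 10^0.40 = 2.512.
(b) Fraction as HOCl = 1 / (1 + 2.512) = 0.2847.
(b) HOCl = 0.2847 × 3.11 ppm = 0.8856 ppm.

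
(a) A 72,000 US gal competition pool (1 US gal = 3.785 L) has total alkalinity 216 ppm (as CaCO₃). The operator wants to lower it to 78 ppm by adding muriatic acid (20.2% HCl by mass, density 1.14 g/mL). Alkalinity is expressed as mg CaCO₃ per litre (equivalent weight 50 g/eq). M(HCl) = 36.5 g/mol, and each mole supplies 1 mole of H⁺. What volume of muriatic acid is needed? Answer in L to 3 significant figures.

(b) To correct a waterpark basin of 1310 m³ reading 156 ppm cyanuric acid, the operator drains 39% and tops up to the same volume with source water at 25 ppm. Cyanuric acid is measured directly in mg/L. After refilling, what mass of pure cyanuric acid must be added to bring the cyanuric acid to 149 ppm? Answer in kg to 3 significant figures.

(a) Volume: 72,000 US gal × 3.785 L/gal = 272,520 L.
(a) Alkalinity to neutralize: (216 − 78) = 138 mg/L as CaCO₃ × 272,520 L = 37,610 g as CaCO₃.
(a) Equivalents of H⁺ required: 37,610 ÷ 50 g/eq = 752.2 eq = 752.2 mol HCl.
(a) Mass of HCl: 752.2 × 36.5 = 27,450 g.
(a) Mass of 20.2% solution: 27,450 / 0.202 = 135,900 g.
(a) Volume: 135,900 g ÷ 1.14 g/mL = 119,200 mL.

(b) Volume: 1310 m³ = 1,310,000 L.
(b) After draining 39% and refilling: 156 × 0.61 + 25 × 0.39 = 104.91 ppm.
(b) Deficit to target: 149 − 104.91 = 44.09 mg/L.
(b) Mass: 44.09 mg/L × 1,310,000 L = 57,760 g cyanuric acid.

(a) 119 L; (b) 57.8 kg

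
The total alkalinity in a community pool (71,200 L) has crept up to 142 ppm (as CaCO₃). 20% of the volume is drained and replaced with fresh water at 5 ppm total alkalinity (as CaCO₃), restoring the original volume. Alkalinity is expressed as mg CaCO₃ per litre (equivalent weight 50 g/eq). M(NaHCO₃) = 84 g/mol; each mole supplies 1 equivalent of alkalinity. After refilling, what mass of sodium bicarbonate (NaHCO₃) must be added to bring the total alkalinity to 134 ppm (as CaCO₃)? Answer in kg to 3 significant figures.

2.32 kg

After draining 20% and refilling: 142 × 0.80 + 5 × 0.20 = 114.6 ppm.
Deficit to target: 134 − 114.6 = 19.4 mg/L.
As CaCO₃: 19.4 mg/L × 71,200 L = 1381 g; ÷ 50 g/eq ÷ 1 = 27.63 mol NaHCO₃.
Mass: 27.63 × 84 = 2321 g.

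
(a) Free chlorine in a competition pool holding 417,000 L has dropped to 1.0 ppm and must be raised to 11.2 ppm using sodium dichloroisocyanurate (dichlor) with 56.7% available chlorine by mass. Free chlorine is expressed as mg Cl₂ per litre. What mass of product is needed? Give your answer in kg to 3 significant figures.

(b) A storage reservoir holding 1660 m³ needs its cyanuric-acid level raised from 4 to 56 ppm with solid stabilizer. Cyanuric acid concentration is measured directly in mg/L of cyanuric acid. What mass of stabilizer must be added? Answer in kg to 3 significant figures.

(a) 7.50 kg; (b) 86.3 kg

(a) Chlorine deficit: 11.2 − 1.0 = 10.2 ppm = 10.2 mg/L as Cl₂.
(a) Cl₂ equivalent needed: 10.2 mg/L × 417,000 L = 4,253,000 mg = 4253 g.
(a) Product at 56.7% available chlorine: 4253 / 0.567 = 7502 g.

(b) Volume: 1660 m³ = 1,660,000 L.
(b) CYA to add: (56 − 4) = 52 mg/L × 1,660,000 L = 86,320 g cyanuric acid.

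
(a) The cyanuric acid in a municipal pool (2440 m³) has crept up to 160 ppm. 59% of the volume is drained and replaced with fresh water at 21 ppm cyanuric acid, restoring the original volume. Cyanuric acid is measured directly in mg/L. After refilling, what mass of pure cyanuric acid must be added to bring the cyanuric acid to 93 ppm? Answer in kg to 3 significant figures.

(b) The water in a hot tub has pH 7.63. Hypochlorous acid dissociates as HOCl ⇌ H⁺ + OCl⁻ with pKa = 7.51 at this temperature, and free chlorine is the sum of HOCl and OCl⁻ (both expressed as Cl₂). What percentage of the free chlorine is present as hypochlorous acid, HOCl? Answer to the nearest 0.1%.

(a) 36.6 kg; (b) 43.1%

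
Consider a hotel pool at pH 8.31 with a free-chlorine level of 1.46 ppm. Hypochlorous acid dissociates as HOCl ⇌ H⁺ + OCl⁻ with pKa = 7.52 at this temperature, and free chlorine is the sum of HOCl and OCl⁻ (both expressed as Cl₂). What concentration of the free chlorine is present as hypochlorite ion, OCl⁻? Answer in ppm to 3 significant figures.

1.26 ppm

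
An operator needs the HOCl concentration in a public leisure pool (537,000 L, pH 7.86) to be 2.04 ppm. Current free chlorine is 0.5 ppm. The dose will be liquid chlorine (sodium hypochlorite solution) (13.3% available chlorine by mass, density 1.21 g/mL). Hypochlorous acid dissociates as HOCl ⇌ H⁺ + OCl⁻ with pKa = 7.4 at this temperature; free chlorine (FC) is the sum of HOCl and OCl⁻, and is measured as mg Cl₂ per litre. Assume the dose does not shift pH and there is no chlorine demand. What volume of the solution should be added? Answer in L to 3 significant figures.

24.8 L

[OCl⁻]/[HOCl] = 10^(pH − pKa) = 10^(7.86 − 7.4) = 2.884; fraction as HOCl = 1/(1 + 2.884) = 0.2575.
Free chlorine required for 2.04 ppm HOCl: 2.04 / 0.2575 = 7.923 ppm.
FC to add: 7.923 − 0.5 = 7.423 mg/L as Cl₂.
Cl₂ equivalent: 7.423 mg/L × 537,000 L = 3986 g.
Product at 13.3% available Cl: 3986 / 0.133 = 29,970 g.
Volume: 29,970 g ÷ 1.21 g/mL = 24,770 mL.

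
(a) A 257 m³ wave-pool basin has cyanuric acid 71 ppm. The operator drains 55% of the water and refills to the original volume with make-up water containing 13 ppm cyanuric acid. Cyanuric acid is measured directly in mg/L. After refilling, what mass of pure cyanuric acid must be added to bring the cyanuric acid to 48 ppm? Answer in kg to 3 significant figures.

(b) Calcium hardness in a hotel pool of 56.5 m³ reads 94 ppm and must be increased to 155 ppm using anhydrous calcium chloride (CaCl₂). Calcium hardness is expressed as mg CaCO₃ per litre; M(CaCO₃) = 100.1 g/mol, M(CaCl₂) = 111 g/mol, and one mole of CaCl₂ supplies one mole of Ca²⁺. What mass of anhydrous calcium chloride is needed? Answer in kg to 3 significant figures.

(a) 2.29 kg; (b) 3.82 kg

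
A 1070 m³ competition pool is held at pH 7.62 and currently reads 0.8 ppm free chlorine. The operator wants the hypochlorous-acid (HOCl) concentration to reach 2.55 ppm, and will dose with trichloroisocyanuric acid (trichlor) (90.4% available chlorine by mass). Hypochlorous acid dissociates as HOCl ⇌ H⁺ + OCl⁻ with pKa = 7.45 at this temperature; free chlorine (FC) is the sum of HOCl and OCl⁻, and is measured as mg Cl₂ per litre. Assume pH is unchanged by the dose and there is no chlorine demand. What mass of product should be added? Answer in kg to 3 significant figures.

Volume: 1070 m³ = 1,070,000 L.
[OCl⁻]/[HOCl] = 10^(pH − pKa) = 10^(7.62 − 7.45) = 1.479; fraction as HOCl = 1/(1 + 1.479) = 0.4034.
Free chlorine required for 2.55 ppm HOCl: 2.55 / 0.4034 = 6.322 ppm.
FC to add: 6.322 − 0.8 = 5.522 mg/L as Cl₂.
Cl₂ equivalent: 5.522 mg/L × 1,070,000 L = 5908 g.
Product at 90.4% available Cl: 5908 / 0.904 = 6536 g.

6.54 kg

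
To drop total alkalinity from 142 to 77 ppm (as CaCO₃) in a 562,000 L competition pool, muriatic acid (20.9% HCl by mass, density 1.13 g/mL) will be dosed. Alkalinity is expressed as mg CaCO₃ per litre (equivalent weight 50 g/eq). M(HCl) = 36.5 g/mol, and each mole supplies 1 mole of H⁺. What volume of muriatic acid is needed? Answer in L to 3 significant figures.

Alkalinity to neutralize: (142 − 77) = 65 mg/L as CaCO₃ × 562,000 L = 36,530 g as CaCO₃.
Equivalents of H⁺ required: 36,530 ÷ 50 g/eq = 730.6 eq = 730.6 mol HCl.
Mass of HCl: 730.6 × 36.5 = 26,670 g.
Mass of 20.9% solution: 26,670 / 0.209 = 127,600 g.
Volume: 127,600 g ÷ 1.13 g/mL = 112,900 mL.

113 L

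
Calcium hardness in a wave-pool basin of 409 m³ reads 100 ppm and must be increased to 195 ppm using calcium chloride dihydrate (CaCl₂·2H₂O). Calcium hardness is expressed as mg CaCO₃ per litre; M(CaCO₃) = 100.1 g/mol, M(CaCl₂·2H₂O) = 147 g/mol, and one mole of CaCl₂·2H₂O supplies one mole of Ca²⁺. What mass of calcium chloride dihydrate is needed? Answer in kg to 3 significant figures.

Volume: 409 m³ = 409,000 L.
Hardness to add: (195 − 100) = 95 mg/L as CaCO₃ × 409,000 L = 38,860 g as CaCO₃.
Moles of Ca²⁺ (1 mol Ca²⁺ ≡ 1 mol CaCO₃): 38,860 / 100.1 g/mol = 388.2 mol.
Mass of CaCl₂·2H₂O: 388.2 × 147 = 57,060 g.

57.1 kg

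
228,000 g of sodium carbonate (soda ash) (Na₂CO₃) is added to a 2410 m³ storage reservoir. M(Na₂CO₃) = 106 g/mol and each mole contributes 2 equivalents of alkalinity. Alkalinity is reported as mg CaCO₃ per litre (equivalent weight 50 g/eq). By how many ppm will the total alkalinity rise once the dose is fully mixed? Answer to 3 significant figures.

89.3 ppm

Volume: 2410 m³ = 2,410,000 L.
Moles of Na₂CO₃: 228,000 g ÷ 106 g/mol = 2151 mol → 4302 eq of alkalinity.
As CaCO₃: 4302 eq × 50 g/eq = 215,100 g.
Rise: 215,100 g / 2,410,000 L × 1000 = 89.25 mg/L.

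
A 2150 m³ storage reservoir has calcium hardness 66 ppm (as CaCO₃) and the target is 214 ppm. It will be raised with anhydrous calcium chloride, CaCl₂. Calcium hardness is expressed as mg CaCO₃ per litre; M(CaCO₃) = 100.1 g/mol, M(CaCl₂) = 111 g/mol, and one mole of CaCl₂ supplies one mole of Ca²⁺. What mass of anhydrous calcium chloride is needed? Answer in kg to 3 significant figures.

353 kg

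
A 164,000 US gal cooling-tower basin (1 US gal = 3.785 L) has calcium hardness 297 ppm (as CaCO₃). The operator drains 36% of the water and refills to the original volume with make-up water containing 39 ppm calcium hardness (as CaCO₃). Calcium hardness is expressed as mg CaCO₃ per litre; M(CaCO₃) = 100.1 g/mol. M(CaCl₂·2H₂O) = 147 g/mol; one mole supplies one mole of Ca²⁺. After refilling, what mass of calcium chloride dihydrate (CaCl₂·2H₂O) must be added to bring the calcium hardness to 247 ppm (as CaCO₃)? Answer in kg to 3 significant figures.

Volume: 164,000 US gal × 3.785 L/gal = 620,740 L.
After draining 36% and refilling: 297 × 0.64 + 39 × 0.36 = 204.12 ppm.
Deficit to target: 247 − 204.12 = 42.88 mg/L.
As CaCO₃: 42.88 mg/L × 620,740 L = 26,620 g; ÷ 100.1 = 265.9 mol Ca²⁺.
Mass: 265.9 × 147 = 39,090 g.

39.1 kg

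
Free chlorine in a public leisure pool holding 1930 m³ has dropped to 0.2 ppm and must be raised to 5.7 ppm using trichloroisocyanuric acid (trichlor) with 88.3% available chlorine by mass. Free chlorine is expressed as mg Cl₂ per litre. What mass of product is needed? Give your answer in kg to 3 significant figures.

12.0 kg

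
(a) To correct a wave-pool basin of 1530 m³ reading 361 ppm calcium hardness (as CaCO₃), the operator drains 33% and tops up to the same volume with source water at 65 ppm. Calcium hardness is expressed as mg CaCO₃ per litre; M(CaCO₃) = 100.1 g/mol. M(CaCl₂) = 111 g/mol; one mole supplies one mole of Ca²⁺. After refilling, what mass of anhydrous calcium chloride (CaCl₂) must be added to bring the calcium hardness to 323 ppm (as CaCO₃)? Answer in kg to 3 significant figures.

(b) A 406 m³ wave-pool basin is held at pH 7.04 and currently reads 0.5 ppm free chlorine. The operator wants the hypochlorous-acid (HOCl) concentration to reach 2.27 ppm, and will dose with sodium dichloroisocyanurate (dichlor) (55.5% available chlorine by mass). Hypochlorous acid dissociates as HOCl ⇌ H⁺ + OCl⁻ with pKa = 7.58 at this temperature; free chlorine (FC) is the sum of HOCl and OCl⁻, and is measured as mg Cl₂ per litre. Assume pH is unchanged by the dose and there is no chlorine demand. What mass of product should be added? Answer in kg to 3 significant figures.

(a) 101 kg; (b) 1.77 kg

(a) Volume: 1530 m³ = 1,530,000 L.
(a) After draining 33% and refilling: 361 × 0.67 + 65 × 0.33 = 263.32 ppm.
(a) Deficit to target: 323 − 263.32 = 59.68 mg/L.
(a) As CaCO₃: 59.68 mg/L × 1,530,000 L = 91,310 g; ÷ 100.1 = 912.2 mol Ca²⁺.
(a) Mass: 912.2 × 111 = 101,300 g.

(b) Volume: 406 m³ = 406,000 L.
(b) [OCl⁻]/[HOCl] = 10^(pH − pKa) = 10^(7.04 − 7.58) = 0.2884; fraction as HOCl = 1/(1 + 0.2884) = 0.7762.
(b) Free chlorine required for 2.27 ppm HOCl: 2.27 / 0.7762 = 2.925 ppm.
(b) FC to add: 2.925 − 0.5 = 2.425 mg/L as Cl₂.
(b) Cl₂ equivalent: 2.425 mg/L × 406,000 L = 984.4 g.
(b) Product at 55.5% available Cl: 984.4 / 0.555 = 1774 g.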